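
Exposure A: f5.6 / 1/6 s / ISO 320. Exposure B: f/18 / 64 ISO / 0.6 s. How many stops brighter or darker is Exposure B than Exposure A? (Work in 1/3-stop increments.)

Aperture: f/5.6 → f/6.3 → f/7.1 → f/8 → f/9 → f/10 → f/11 → f/13 → f/14 → f/16 → f/18 — 3 1/3 stops smaller aperture (darker).
Shutter speed: 1/6 → 1/5 → 1/4 → 0.3 → 0.4 → 0.5 → 0.6 — 2 stops slower (brighter).
ISO: 320 → 250 → 200 → 160 → 125 → 100 → 80 → 64 — 2 1/3 stops lower (darker).
Net: −3 1/3 +2 −2 1/3 = −3 2/3 stops.

3 2/3 stops darker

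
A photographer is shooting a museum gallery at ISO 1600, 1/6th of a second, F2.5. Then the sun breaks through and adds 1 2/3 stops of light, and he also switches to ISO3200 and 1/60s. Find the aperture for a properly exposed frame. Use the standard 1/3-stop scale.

Scene light: 1 2/3 stops brighter.
ISO: 1600 → 2000 → 2500 → 3200 — 1 stop higher (brighter).
Shutter speed: 1/6 → 1/8 → 1/10 → 1/13 → 1/15 → 1/20 → 1/25 → 1/30 → 1/40 → 1/50 → 1/60 — 3 1/3 stops shorter (darker).
Net so far: 2/3 stop darker. Aperture: f/2.5 → f/2.2 → f/2.

f/2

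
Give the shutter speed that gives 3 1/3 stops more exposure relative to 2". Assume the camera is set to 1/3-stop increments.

20 s

Shutter speed: 2 → 2.5 → 3.2 → 4 → 5 → 6 → 8 → 10 → 13 → 15 → 20 — 3 1/3 stops longer (brighter).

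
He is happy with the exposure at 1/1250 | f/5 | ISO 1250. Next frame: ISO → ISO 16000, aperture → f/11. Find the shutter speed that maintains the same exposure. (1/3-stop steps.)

ISO: 1250 → 1600 → 2000 → 2500 → 3200 → 4000 → 5000 → 6400 → 8000 → 10000 → 12800 → 16000 — 3 2/3 stops higher (brighter).
Aperture: f/5 → f/5.6 → f/6.3 → f/7.1 → f/8 → f/9 → f/10 → f/11 — 2 1/3 stops narrower (darker).
Net change so far: 1 1/3 stops brighter. Offset with the shutter speed: 1/1250 → 1/1600 → 1/2000 → 1/2500 → 1/3200.

1/3200s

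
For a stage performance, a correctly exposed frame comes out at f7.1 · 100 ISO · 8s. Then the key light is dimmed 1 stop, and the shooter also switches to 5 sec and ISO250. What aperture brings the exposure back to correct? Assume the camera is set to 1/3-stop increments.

Scene light: 1 stop darker.
Shutter speed: 8 → 6 → 5 — 2/3 stop shorter (darker).
ISO: 100 → 125 → 160 → 200 → 250 — 1 1/3 stops higher (brighter).
Net so far: 1/3 stop darker. Aperture: f/7.1 → f/6.3.

f/6.3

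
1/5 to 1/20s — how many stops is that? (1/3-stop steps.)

1/5 → 1/6 → 1/8 → 1/10 → 1/13 → 1/15 → 1/20 — count the steps: 6 third-stops = 2 stops.

2 stops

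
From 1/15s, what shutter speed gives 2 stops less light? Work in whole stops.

1/60s

Shutter speed: 1/15 → 1/30 → 1/60 — 2 stops faster (darker).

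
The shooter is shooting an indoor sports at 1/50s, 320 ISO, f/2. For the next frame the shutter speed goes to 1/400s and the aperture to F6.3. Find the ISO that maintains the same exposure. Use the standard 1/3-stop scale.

Shutter speed: 1/50 → 1/60 → 1/80 → 1/100 → 1/125 → 1/160 → 1/200 → 1/250 → 1/320 → 1/400 — 3 stops faster (darker).
Aperture: f/2 → f/2.2 → f/2.5 → f/2.8 → f/3.2 → f/3.5 → f/4 → f/4.5 → f/5 → f/5.6 → f/6.3 — 3 1/3 stops smaller aperture (darker).
Net change so far: 6 1/3 stops darker. Offset with the ISO: 320 → 400 → 500 → 640 → 800 → 1000 → 1250 → 1600 → 2000 → 2500 → 3200 → 4000 → 5000 → 6400 → 8000 → 10000 → 12800 → 16000 → 20000 → 25600.

ISO 25600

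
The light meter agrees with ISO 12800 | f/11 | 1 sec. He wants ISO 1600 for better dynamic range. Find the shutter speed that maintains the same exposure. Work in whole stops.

8 s

ISO: 12800 → 6400 → 3200 → 1600 — 3 stops lower (darker).
Need 3 stops brighter from the shutter speed: 1 → 2 → 4 → 8.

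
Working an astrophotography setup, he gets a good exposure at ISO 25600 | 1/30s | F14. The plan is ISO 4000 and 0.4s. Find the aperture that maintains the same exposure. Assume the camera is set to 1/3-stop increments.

f/20

ISO: 25600 → 20000 → 16000 → 12800 → 10000 → 8000 → 6400 → 5000 → 4000 — 2 2/3 stops lower (darker).
Shutter speed: 1/30 → 1/25 → 1/20 → 1/15 → 1/13 → 1/10 → 1/8 → 1/6 → 1/5 → 1/4 → 0.3 → 0.4 — 3 2/3 stops longer (brighter).
Net change so far: 1 stop brighter. Offset with the aperture: f/14 → f/16 → f/18 → f/20.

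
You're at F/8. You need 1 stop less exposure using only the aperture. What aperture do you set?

Aperture: f/8 → f/11 — 1 stop stopped down (darker).

f/11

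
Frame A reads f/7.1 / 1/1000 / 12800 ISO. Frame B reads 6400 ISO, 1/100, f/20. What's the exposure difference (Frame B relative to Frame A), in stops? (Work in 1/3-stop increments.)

Aperture: f/7.1 → f/8 → f/9 → f/10 → f/11 → f/13 → f/14 → f/16 → f/18 → f/20 — 3 stops stopped down (darker).
Shutter speed: 1/1000 → 1/800 → 1/640 → 1/500 → 1/400 → 1/320 → 1/250 → 1/200 → 1/160 → 1/125 → 1/100 — 3 1/3 stops slower (brighter).
ISO: 12800 → 10000 → 8000 → 6400 — 1 stop lower (darker).
Net: −3 +3 1/3 −1 = −2/3 stops.

2/3 stop darker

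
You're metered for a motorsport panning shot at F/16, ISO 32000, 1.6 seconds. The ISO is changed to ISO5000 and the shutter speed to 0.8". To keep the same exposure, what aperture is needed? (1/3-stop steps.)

ISO: 32000 → 25600 → 20000 → 16000 → 12800 → 10000 → 8000 → 6400 → 5000 — 2 2/3 stops dropped (darker).
Shutter speed: 1.6 → 1.3 → 1 → 0.8 — 1 stop shorter (darker).
Net change so far: 3 2/3 stops darker. Offset with the aperture: f/16 → f/14 → f/13 → f/11 → f/10 → f/9 → f/8 → f/7.1 → f/6.3 → f/5.6 → f/5 → f/4.5.

f/4.5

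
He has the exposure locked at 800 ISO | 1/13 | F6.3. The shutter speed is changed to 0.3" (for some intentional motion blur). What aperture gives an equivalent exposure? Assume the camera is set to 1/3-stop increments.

f/13

Shutter speed: 1/13 → 1/10 → 1/8 → 1/6 → 1/5 → 1/4 → 0.3 — 2 stops longer (brighter).
Need 2 stops darker from the aperture: f/6.3 → f/7.1 → f/8 → f/9 → f/10 → f/11 → f/13.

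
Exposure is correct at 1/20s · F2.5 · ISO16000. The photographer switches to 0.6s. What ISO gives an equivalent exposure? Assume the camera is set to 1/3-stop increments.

ISO 1250

Shutter speed: 1/20 → 1/15 → 1/13 → 1/10 → 1/8 → 1/6 → 1/5 → 1/4 → 0.3 → 0.4 → 0.5 → 0.6 — 3 2/3 stops slower (brighter).
Need 3 2/3 stops darker from the ISO: 16000 → 12800 → 10000 → 8000 → 6400 → 5000 → 4000 → 3200 → 2500 → 2000 → 1600 → 1250.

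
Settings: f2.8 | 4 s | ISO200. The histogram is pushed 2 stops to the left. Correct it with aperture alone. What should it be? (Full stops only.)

f/1.4

Underexposed by 2 stops → need 2 stops brighter.
Aperture: f/2.8 → f/2 → f/1.4.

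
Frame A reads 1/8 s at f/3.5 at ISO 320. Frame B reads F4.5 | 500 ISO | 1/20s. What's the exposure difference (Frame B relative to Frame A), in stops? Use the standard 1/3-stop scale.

1 1/3 stops darker

Aperture: f/3.5 → f/4 → f/4.5 — 2/3 stop narrower (darker).
Shutter speed: 1/8 → 1/10 → 1/13 → 1/15 → 1/20 — 1 1/3 stops faster (darker).
ISO: 320 → 400 → 500 — 2/3 stop higher (brighter).
Net: −2/3 −1 1/3 +2/3 = −1 1/3 stops.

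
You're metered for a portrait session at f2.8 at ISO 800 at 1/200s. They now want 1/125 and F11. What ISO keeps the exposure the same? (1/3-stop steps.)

ISO 8000

Shutter speed: 1/200 → 1/160 → 1/125 — 2/3 stop slower (brighter).
Aperture: f/2.8 → f/3.2 → f/3.5 → f/4 → f/4.5 → f/5 → f/5.6 → f/6.3 → f/7.1 → f/8 → f/9 → f/10 → f/11 — 4 stops smaller aperture (darker).
Net change so far: 3 1/3 stops darker. Offset with the ISO: 800 → 1000 → 1250 → 1600 → 2000 → 2500 → 3200 → 4000 → 5000 → 6400 → 8000.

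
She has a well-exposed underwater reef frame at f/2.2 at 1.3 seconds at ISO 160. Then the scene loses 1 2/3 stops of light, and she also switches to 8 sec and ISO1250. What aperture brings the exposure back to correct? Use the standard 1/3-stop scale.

Scene light: 1 2/3 stops darker.
Shutter speed: 1.3 → 1.6 → 2 → 2.5 → 3.2 → 4 → 5 → 6 → 8 — 2 2/3 stops longer (brighter).
ISO: 160 → 200 → 250 → 320 → 400 → 500 → 640 → 800 → 1000 → 1250 — 3 stops higher (brighter).
Net so far: 4 stops brighter. Aperture: f/2.2 → f/2.5 → f/2.8 → f/3.2 → f/3.5 → f/4 → f/4.5 → f/5 → f/5.6 → f/6.3 → f/7.1 → f/8 → f/9.

f/9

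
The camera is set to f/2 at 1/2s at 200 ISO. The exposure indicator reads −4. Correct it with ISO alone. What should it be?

ISO 3200

Underexposed by 4 stops → need 4 stops brighter.
ISO: 200 → 400 → 800 → 1600 → 3200.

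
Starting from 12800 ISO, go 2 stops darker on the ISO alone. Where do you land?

ISO: 12800 → 6400 → 3200 — 2 stops lower (darker).

ISO 3200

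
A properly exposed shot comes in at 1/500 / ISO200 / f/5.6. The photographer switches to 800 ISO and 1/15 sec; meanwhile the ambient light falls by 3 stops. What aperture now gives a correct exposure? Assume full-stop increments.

Scene light: 3 stops darker.
ISO: 200 → 400 → 800 — 2 stops raised (brighter).
Shutter speed: 1/500 → 1/250 → 1/125 → 1/60 → 1/30 → 1/15 — 5 stops slower (brighter).
Net so far: 4 stops brighter. Aperture: f/5.6 → f/8 → f/11 → f/16 → f/22.

f/22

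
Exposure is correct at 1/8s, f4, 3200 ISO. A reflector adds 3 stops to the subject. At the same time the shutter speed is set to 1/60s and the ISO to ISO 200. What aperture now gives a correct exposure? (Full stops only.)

Scene light: 3 stops brighter.
Shutter speed: 1/8 → 1/15 → 1/30 → 1/60 — 3 stops faster (darker).
ISO: 3200 → 1600 → 800 → 400 → 200 — 4 stops lower (darker).
Net so far: 4 stops darker. Aperture: f/4 → f/2.8 → f/2 → f/1.4 → f/1.0.

f/1.0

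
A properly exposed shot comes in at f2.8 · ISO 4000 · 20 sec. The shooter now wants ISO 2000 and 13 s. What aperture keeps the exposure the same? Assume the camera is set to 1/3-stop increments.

f/1.6

ISO: 4000 → 3200 → 2500 → 2000 — 1 stop lower (darker).
Shutter speed: 20 → 15 → 13 — 2/3 stop faster (darker).
Net change so far: 1 2/3 stops darker. Offset with the aperture: f/2.8 → f/2.5 → f/2.2 → f/2 → f/1.8 → f/1.6.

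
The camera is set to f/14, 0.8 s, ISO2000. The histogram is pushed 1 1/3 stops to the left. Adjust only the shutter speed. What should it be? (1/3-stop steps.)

Underexposed by 1 1/3 stops → need 1 1/3 stops brighter.
Shutter speed: 0.8 → 1 → 1.3 → 1.6 → 2.

2 s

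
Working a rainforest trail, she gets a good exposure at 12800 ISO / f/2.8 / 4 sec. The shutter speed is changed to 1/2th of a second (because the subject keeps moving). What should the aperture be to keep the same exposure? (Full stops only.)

f/1.0

Shutter speed: 4 → 2 → 1 → 1/2 — 3 stops shorter (darker).
Need 3 stops brighter from the aperture: f/2.8 → f/2 → f/1.4 → f/1.0.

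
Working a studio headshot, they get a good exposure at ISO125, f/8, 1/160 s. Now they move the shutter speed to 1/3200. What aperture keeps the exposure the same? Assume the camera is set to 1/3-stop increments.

f/1.8

Shutter speed: 1/160 → 1/200 → 1/250 → 1/320 → 1/400 → 1/500 → 1/640 → 1/800 → 1/1000 → 1/1250 → 1/1600 → 1/2000 → 1/2500 → 1/3200 — 4 1/3 stops shorter (darker).
Need 4 1/3 stops brighter from the aperture: f/8 → f/7.1 → f/6.3 → f/5.6 → f/5 → f/4.5 → f/4 → f/3.5 → f/3.2 → f/2.8 → f/2.5 → f/2.2 → f/2 → f/1.8.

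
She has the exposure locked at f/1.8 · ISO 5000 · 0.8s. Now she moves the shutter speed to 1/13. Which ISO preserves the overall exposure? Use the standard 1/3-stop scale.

ISO 51200

Shutter speed: 0.8 → 0.6 → 0.5 → 0.4 → 0.3 → 1/4 → 1/5 → 1/6 → 1/8 → 1/10 → 1/13 — 3 1/3 stops shorter (darker).
Need 3 1/3 stops brighter from the ISO: 5000 → 6400 → 8000 → 10000 → 12800 → 16000 → 20000 → 25600 → 32000 → 40000 → 51200.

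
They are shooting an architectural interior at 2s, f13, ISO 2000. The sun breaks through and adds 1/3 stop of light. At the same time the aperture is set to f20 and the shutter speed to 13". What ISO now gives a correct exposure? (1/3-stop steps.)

ISO 640

Scene light: 1/3 stop brighter.
Aperture: f/13 → f/14 → f/16 → f/18 → f/20 — 1 1/3 stops smaller aperture (darker).
Shutter speed: 2 → 2.5 → 3.2 → 4 → 5 → 6 → 8 → 10 → 13 — 2 2/3 stops longer (brighter).
Net so far: 1 2/3 stops brighter. ISO: 2000 → 1600 → 1250 → 1000 → 800 → 640.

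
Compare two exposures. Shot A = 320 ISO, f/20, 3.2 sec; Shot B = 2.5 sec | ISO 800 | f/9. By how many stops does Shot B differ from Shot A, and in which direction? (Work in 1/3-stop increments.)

Aperture: f/20 → f/18 → f/16 → f/14 → f/13 → f/11 → f/10 → f/9 — 2 1/3 stops opened up (brighter).
Shutter speed: 3.2 → 2.5 — 1/3 stop faster (darker).
ISO: 320 → 400 → 500 → 640 → 800 — 1 1/3 stops raised (brighter).
Net: +2 1/3 −1/3 +1 1/3 = +3 1/3 stops.

3 1/3 stops brighter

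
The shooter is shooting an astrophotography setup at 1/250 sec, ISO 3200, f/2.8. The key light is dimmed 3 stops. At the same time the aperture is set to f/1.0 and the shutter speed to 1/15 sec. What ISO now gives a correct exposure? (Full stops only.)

ISO 200

Scene light: 3 stops darker.
Aperture: f/2.8 → f/2 → f/1.4 → f/1.0 — 3 stops wider (brighter).
Shutter speed: 1/250 → 1/125 → 1/60 → 1/30 → 1/15 — 4 stops longer (brighter).
Net so far: 4 stops brighter. ISO: 3200 → 1600 → 800 → 400 → 200.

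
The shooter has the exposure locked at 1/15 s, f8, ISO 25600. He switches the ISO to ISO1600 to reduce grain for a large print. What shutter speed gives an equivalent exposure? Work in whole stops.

1 s

ISO: 25600 → 12800 → 6400 → 3200 → 1600 — 4 stops dropped (darker).
Need 4 stops brighter from the shutter speed: 1/15 → 1/8 → 1/4 → 1/2 → 1.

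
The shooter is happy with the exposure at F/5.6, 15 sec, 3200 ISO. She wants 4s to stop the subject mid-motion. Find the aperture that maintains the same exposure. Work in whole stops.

f/2.8

Shutter speed: 15 → 8 → 4 — 2 stops faster (darker).
Need 2 stops brighter from the aperture: f/5.6 → f/4 → f/2.8.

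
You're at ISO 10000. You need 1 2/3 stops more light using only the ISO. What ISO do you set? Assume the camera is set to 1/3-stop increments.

ISO: 10000 → 12800 → 16000 → 20000 → 25600 → 32000 — 1 2/3 stops higher (brighter).

ISO 32000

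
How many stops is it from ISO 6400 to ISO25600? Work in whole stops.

6400 → 12800 → 25600 — count the steps: 2 stops.

2 stops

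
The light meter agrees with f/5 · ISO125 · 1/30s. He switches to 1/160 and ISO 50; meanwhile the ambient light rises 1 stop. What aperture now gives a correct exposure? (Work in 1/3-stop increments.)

Scene light: 1 stop brighter.
Shutter speed: 1/30 → 1/40 → 1/50 → 1/60 → 1/80 → 1/100 → 1/125 → 1/160 — 2 1/3 stops shorter (darker).
ISO: 125 → 100 → 80 → 64 → 50 — 1 1/3 stops dropped (darker).
Net so far: 2 2/3 stops darker. Aperture: f/5 → f/4.5 → f/4 → f/3.5 → f/3.2 → f/2.8 → f/2.5 → f/2.2 → f/2.

f/2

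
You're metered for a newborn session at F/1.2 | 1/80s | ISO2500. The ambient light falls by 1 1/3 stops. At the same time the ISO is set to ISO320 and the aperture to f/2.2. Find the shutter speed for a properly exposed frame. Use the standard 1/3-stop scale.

Scene light: 1 1/3 stops darker.
ISO: 2500 → 2000 → 1600 → 1250 → 1000 → 800 → 640 → 500 → 400 → 320 — 3 stops dropped (darker).
Aperture: f/1.2 → f/1.4 → f/1.6 → f/1.8 → f/2 → f/2.2 — 1 2/3 stops narrower (darker).
Net so far: 6 stops darker. Shutter speed: 1/80 → 1/60 → 1/50 → 1/40 → 1/30 → 1/25 → 1/20 → 1/15 → 1/13 → 1/10 → 1/8 → 1/6 → 1/5 → 1/4 → 0.3 → 0.4 → 0.5 → 0.6 → 0.8.

0.8 s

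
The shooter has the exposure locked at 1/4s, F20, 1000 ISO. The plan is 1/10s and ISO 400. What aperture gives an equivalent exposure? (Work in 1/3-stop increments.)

Shutter speed: 1/4 → 1/5 → 1/6 → 1/8 → 1/10 — 1 1/3 stops faster (darker).
ISO: 1000 → 800 → 640 → 500 → 400 — 1 1/3 stops dropped (darker).
Net change so far: 2 2/3 stops darker. Offset with the aperture: f/20 → f/18 → f/16 → f/14 → f/13 → f/11 → f/10 → f/9 → f/8.

f/8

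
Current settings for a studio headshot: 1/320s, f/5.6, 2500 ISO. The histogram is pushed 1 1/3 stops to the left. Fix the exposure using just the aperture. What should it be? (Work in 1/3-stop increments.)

Underexposed by 1 1/3 stops → need 1 1/3 stops brighter.
Aperture: f/5.6 → f/5 → f/4.5 → f/4 → f/3.5.

f/3.5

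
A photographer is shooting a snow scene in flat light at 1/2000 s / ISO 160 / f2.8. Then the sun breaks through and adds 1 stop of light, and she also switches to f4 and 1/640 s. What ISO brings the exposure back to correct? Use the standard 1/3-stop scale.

ISO 50

Scene light: 1 stop brighter.
Aperture: f/2.8 → f/3.2 → f/3.5 → f/4 — 1 stop smaller aperture (darker).
Shutter speed: 1/2000 → 1/1600 → 1/1250 → 1/1000 → 1/800 → 1/640 — 1 2/3 stops longer (brighter).
Net so far: 1 2/3 stops brighter. ISO: 160 → 125 → 100 → 80 → 64 → 50.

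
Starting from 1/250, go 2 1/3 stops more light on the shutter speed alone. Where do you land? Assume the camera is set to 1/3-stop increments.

Shutter speed: 1/250 → 1/200 → 1/160 → 1/125 → 1/100 → 1/80 → 1/60 → 1/50 — 2 1/3 stops slower (brighter).

1/50s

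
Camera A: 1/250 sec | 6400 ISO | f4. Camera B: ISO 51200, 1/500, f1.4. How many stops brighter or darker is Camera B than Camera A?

5 stops brighter

Aperture: f/4 → f/2.8 → f/2 → f/1.4 — 3 stops wider (brighter).
Shutter speed: 1/250 → 1/500 — 1 stop shorter (darker).
ISO: 6400 → 12800 → 25600 → 51200 — 3 stops raised (brighter).
Net: +3 −1 +3 = +5 stops.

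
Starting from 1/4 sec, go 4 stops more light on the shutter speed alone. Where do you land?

4 s

Shutter speed: 1/4 → 1/2 → 1 → 2 → 4 — 4 stops longer (brighter).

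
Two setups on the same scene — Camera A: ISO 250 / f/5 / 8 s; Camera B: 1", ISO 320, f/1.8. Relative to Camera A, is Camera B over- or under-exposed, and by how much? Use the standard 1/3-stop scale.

Aperture: f/5 → f/4.5 → f/4 → f/3.5 → f/3.2 → f/2.8 → f/2.5 → f/2.2 → f/2 → f/1.8 — 3 stops opened up (brighter).
Shutter speed: 8 → 6 → 5 → 4 → 3.2 → 2.5 → 2 → 1.6 → 1.3 → 1 — 3 stops faster (darker).
ISO: 250 → 320 — 1/3 stop raised (brighter).
Net: +3 −3 +1/3 = +1/3 stops.

1/3 stop brighter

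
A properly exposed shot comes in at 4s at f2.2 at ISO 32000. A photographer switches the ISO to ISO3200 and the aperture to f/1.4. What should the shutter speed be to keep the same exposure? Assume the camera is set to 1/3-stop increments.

15 s

ISO: 32000 → 25600 → 20000 → 16000 → 12800 → 10000 → 8000 → 6400 → 5000 → 4000 → 3200 — 3 1/3 stops dropped (darker).
Aperture: f/2.2 → f/2 → f/1.8 → f/1.6 → f/1.4 — 1 1/3 stops opened up (brighter).
Net change so far: 2 stops darker. Offset with the shutter speed: 4 → 5 → 6 → 8 → 10 → 13 → 15.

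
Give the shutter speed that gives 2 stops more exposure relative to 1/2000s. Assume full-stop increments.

Shutter speed: 1/2000 → 1/1000 → 1/500 — 2 stops slower (brighter).

1/500s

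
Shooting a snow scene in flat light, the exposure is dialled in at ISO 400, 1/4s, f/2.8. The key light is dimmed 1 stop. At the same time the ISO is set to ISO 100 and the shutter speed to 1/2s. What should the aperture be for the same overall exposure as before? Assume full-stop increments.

Scene light: 1 stop darker.
ISO: 400 → 200 → 100 — 2 stops dropped (darker).
Shutter speed: 1/4 → 1/2 — 1 stop longer (brighter).
Net so far: 2 stops darker. Aperture: f/2.8 → f/2 → f/1.4.

f/1.4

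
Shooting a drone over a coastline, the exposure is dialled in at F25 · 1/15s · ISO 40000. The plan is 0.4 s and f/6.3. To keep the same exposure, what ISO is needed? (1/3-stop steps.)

Shutter speed: 1/15 → 1/13 → 1/10 → 1/8 → 1/6 → 1/5 → 1/4 → 0.3 → 0.4 — 2 2/3 stops slower (brighter).
Aperture: f/25 → f/22 → f/20 → f/18 → f/16 → f/14 → f/13 → f/11 → f/10 → f/9 → f/8 → f/7.1 → f/6.3 — 4 stops wider (brighter).
Net change so far: 6 2/3 stops brighter. Offset with the ISO: 40000 → 32000 → 25600 → 20000 → 16000 → 12800 → 10000 → 8000 → 6400 → 5000 → 4000 → 3200 → 2500 → 2000 → 1600 → 1250 → 1000 → 800 → 640 → 500 → 400.

ISO 400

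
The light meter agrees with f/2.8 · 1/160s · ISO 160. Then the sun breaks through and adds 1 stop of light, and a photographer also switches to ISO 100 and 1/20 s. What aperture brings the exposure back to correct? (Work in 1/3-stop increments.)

f/9

Scene light: 1 stop brighter.
ISO: 160 → 125 → 100 — 2/3 stop dropped (darker).
Shutter speed: 1/160 → 1/125 → 1/100 → 1/80 → 1/60 → 1/50 → 1/40 → 1/30 → 1/25 → 1/20 — 3 stops longer (brighter).
Net so far: 3 1/3 stops brighter. Aperture: f/2.8 → f/3.2 → f/3.5 → f/4 → f/4.5 → f/5 → f/5.6 → f/6.3 → f/7.1 → f/8 → f/9.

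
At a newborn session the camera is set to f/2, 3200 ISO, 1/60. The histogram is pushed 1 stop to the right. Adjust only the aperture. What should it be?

Overexposed by 1 stop → need 1 stop darker.
Aperture: f/2 → f/2.8.

f/2.8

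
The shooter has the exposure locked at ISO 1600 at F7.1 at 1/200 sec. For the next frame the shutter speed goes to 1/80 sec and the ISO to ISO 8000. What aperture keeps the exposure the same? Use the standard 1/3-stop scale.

Shutter speed: 1/200 → 1/160 → 1/125 → 1/100 → 1/80 — 1 1/3 stops longer (brighter).
ISO: 1600 → 2000 → 2500 → 3200 → 4000 → 5000 → 6400 → 8000 — 2 1/3 stops raised (brighter).
Net change so far: 3 2/3 stops brighter. Offset with the aperture: f/7.1 → f/8 → f/9 → f/10 → f/11 → f/13 → f/14 → f/16 → f/18 → f/20 → f/22 → f/25.

f/25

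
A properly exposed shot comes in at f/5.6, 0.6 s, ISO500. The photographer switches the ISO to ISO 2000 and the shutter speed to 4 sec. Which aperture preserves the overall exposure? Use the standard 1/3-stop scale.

ISO: 500 → 640 → 800 → 1000 → 1250 → 1600 → 2000 — 2 stops raised (brighter).
Shutter speed: 0.6 → 0.8 → 1 → 1.3 → 1.6 → 2 → 2.5 → 3.2 → 4 — 2 2/3 stops slower (brighter).
Net change so far: 4 2/3 stops brighter. Offset with the aperture: f/5.6 → f/6.3 → f/7.1 → f/8 → f/9 → f/10 → f/11 → f/13 → f/14 → f/16 → f/18 → f/20 → f/22 → f/25 → f/29.

f/29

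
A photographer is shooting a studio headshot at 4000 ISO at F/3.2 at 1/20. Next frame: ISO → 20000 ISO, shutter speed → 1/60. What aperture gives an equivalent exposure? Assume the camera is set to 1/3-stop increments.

f/4

ISO: 4000 → 5000 → 6400 → 8000 → 10000 → 12800 → 16000 → 20000 — 2 1/3 stops higher (brighter).
Shutter speed: 1/20 → 1/25 → 1/30 → 1/40 → 1/50 → 1/60 — 1 2/3 stops faster (darker).
Net change so far: 2/3 stop brighter. Offset with the aperture: f/3.2 → f/3.5 → f/4.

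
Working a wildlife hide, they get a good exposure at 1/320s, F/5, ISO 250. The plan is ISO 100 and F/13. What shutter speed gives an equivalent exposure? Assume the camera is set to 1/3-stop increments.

1/20s

ISO: 250 → 200 → 160 → 125 → 100 — 1 1/3 stops lower (darker).
Aperture: f/5 → f/5.6 → f/6.3 → f/7.1 → f/8 → f/9 → f/10 → f/11 → f/13 — 2 2/3 stops stopped down (darker).
Net change so far: 4 stops darker. Offset with the shutter speed: 1/320 → 1/250 → 1/200 → 1/160 → 1/125 → 1/100 → 1/80 → 1/60 → 1/50 → 1/40 → 1/30 → 1/25 → 1/20.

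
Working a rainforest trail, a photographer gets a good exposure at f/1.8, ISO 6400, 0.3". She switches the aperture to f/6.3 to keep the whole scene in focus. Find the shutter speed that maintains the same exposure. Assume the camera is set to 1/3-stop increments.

Aperture: f/1.8 → f/2 → f/2.2 → f/2.5 → f/2.8 → f/3.2 → f/3.5 → f/4 → f/4.5 → f/5 → f/5.6 → f/6.3 — 3 2/3 stops narrower (darker).
Need 3 2/3 stops brighter from the shutter speed: 0.3 → 0.4 → 0.5 → 0.6 → 0.8 → 1 → 1.3 → 1.6 → 2 → 2.5 → 3.2 → 4.

4 s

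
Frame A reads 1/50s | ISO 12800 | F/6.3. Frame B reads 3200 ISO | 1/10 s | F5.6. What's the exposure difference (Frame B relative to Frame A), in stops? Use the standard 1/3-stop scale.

Aperture: f/6.3 → f/5.6 — 1/3 stop larger aperture (brighter).
Shutter speed: 1/50 → 1/40 → 1/30 → 1/25 → 1/20 → 1/15 → 1/13 → 1/10 — 2 1/3 stops longer (brighter).
ISO: 12800 → 10000 → 8000 → 6400 → 5000 → 4000 → 3200 — 2 stops lower (darker).
Net: +1/3 +2 1/3 −2 = +2/3 stops.

2/3 stop brighter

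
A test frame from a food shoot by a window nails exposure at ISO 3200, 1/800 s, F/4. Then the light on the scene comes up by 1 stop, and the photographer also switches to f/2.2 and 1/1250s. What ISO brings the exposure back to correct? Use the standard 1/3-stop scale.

ISO 800

Scene light: 1 stop brighter.
Aperture: f/4 → f/3.5 → f/3.2 → f/2.8 → f/2.5 → f/2.2 — 1 2/3 stops larger aperture (brighter).
Shutter speed: 1/800 → 1/1000 → 1/1250 — 2/3 stop faster (darker).
Net so far: 2 stops brighter. ISO: 3200 → 2500 → 2000 → 1600 → 1250 → 1000 → 800.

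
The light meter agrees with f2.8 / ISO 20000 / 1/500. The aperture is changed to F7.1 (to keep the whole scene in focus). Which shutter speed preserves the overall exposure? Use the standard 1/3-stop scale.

1/80s

Aperture: f/2.8 → f/3.2 → f/3.5 → f/4 → f/4.5 → f/5 → f/5.6 → f/6.3 → f/7.1 — 2 2/3 stops stopped down (darker).
Need 2 2/3 stops brighter from the shutter speed: 1/500 → 1/400 → 1/320 → 1/250 → 1/200 → 1/160 → 1/125 → 1/100 → 1/80.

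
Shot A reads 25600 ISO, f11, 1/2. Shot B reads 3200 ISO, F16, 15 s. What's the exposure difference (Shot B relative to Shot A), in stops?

1 stop brighter

Aperture: f/11 → f/16 — 1 stop narrower (darker).
Shutter speed: 1/2 → 1 → 2 → 4 → 8 → 15 — 5 stops slower (brighter).
ISO: 25600 → 12800 → 6400 → 3200 — 3 stops dropped (darker).
Net: −1 +5 −3 = +1 stop.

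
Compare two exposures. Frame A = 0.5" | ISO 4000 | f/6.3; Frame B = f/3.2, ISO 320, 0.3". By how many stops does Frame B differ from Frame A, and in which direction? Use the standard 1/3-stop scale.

2 1/3 stops darker

Aperture: f/6.3 → f/5.6 → f/5 → f/4.5 → f/4 → f/3.5 → f/3.2 — 2 stops wider (brighter).
Shutter speed: 0.5 → 0.4 → 0.3 — 2/3 stop shorter (darker).
ISO: 4000 → 3200 → 2500 → 2000 → 1600 → 1250 → 1000 → 800 → 640 → 500 → 400 → 320 — 3 2/3 stops lower (darker).
Net: +2 −2/3 −3 2/3 = −2 1/3 stops.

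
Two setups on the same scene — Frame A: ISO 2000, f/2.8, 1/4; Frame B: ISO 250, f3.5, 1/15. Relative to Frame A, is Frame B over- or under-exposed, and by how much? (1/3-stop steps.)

Aperture: f/2.8 → f/3.2 → f/3.5 — 2/3 stop narrower (darker).
Shutter speed: 1/4 → 1/5 → 1/6 → 1/8 → 1/10 → 1/13 → 1/15 — 2 stops shorter (darker).
ISO: 2000 → 1600 → 1250 → 1000 → 800 → 640 → 500 → 400 → 320 → 250 — 3 stops lower (darker).
Net: −2/3 −2 −3 = −5 2/3 stops.

5 2/3 stops darker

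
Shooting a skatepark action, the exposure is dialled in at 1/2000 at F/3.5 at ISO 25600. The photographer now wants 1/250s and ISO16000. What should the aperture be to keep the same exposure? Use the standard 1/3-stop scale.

f/8

Shutter speed: 1/2000 → 1/1600 → 1/1250 → 1/1000 → 1/800 → 1/640 → 1/500 → 1/400 → 1/320 → 1/250 — 3 stops longer (brighter).
ISO: 25600 → 20000 → 16000 — 2/3 stop dropped (darker).
Net change so far: 2 1/3 stops brighter. Offset with the aperture: f/3.5 → f/4 → f/4.5 → f/5 → f/5.6 → f/6.3 → f/7.1 → f/8.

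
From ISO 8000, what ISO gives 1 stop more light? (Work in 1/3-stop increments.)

ISO 16000

ISO: 8000 → 10000 → 12800 → 16000 — 1 stop higher (brighter).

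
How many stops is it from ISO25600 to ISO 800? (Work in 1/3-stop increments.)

25600 → 20000 → 16000 → 12800 → 10000 → 8000 → 6400 → 5000 → 4000 → 3200 → 2500 → 2000 → 1600 → 1250 → 1000 → 800 — count the steps: 15 third-stops = 5 stops.

5 stops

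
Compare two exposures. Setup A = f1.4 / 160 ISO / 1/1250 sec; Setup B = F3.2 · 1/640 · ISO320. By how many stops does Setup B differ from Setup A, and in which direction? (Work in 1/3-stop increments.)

Aperture: f/1.4 → f/1.6 → f/1.8 → f/2 → f/2.2 → f/2.5 → f/2.8 → f/3.2 — 2 1/3 stops stopped down (darker).
Shutter speed: 1/1250 → 1/1000 → 1/800 → 1/640 — 1 stop slower (brighter).
ISO: 160 → 200 → 250 → 320 — 1 stop higher (brighter).
Net: −2 1/3 +1 +1 = −1/3 stops.

1/3 stop darker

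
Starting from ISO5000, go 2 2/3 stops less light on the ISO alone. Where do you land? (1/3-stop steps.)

ISO: 5000 → 4000 → 3200 → 2500 → 2000 → 1600 → 1250 → 1000 → 800 — 2 2/3 stops lower (darker).

ISO 800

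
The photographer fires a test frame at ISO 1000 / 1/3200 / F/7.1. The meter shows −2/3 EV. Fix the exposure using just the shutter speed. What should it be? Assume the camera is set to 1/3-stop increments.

Underexposed by 2/3 stop → need 2/3 stop brighter.
Shutter speed: 1/3200 → 1/2500 → 1/2000.

1/2000s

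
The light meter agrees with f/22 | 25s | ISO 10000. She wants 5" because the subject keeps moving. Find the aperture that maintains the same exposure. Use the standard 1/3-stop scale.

Shutter speed: 25 → 20 → 15 → 13 → 10 → 8 → 6 → 5 — 2 1/3 stops shorter (darker).
Need 2 1/3 stops brighter from the aperture: f/22 → f/20 → f/18 → f/16 → f/14 → f/13 → f/11 → f/10.

f/10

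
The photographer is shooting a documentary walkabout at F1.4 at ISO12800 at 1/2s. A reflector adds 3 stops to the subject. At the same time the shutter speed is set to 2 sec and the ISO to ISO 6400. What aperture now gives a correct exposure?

Scene light: 3 stops brighter.
Shutter speed: 1/2 → 1 → 2 — 2 stops slower (brighter).
ISO: 12800 → 6400 — 1 stop dropped (darker).
Net so far: 4 stops brighter. Aperture: f/1.4 → f/2 → f/2.8 → f/4 → f/5.6.

f/5.6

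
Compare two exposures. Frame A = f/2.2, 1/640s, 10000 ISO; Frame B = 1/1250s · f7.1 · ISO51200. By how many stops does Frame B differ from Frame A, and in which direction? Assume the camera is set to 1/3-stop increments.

2 stops darker

Aperture: f/2.2 → f/2.5 → f/2.8 → f/3.2 → f/3.5 → f/4 → f/4.5 → f/5 → f/5.6 → f/6.3 → f/7.1 — 3 1/3 stops stopped down (darker).
Shutter speed: 1/640 → 1/800 → 1/1000 → 1/1250 — 1 stop faster (darker).
ISO: 10000 → 12800 → 16000 → 20000 → 25600 → 32000 → 40000 → 51200 — 2 1/3 stops raised (brighter).
Net: −3 1/3 −1 +2 1/3 = −2 stops.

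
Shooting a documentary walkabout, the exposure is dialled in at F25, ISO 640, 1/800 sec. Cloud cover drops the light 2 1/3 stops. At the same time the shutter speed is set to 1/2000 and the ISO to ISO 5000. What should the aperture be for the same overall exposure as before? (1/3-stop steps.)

Scene light: 2 1/3 stops darker.
Shutter speed: 1/800 → 1/1000 → 1/1250 → 1/1600 → 1/2000 — 1 1/3 stops faster (darker).
ISO: 640 → 800 → 1000 → 1250 → 1600 → 2000 → 2500 → 3200 → 4000 → 5000 — 3 stops higher (brighter).
Net so far: 2/3 stop darker. Aperture: f/25 → f/22 → f/20.

f/20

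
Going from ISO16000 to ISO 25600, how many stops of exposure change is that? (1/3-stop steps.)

16000 → 20000 → 25600 — count the steps: 2 third-stops = 2/3 stop.

2/3 stop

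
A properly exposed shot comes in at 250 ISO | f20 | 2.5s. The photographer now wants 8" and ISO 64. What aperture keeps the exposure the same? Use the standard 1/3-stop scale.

f/18

Shutter speed: 2.5 → 3.2 → 4 → 5 → 6 → 8 — 1 2/3 stops slower (brighter).
ISO: 250 → 200 → 160 → 125 → 100 → 80 → 64 — 2 stops dropped (darker).
Net change so far: 1/3 stop darker. Offset with the aperture: f/20 → f/18.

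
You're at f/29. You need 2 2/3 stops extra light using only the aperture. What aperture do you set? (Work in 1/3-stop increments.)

Aperture: f/29 → f/25 → f/22 → f/20 → f/18 → f/16 → f/14 → f/13 → f/11 — 2 2/3 stops larger aperture (brighter).

f/11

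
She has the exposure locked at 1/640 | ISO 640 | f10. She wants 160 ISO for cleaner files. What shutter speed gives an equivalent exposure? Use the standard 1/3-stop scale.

1/160s

ISO: 640 → 500 → 400 → 320 → 250 → 200 → 160 — 2 stops lower (darker).
Need 2 stops brighter from the shutter speed: 1/640 → 1/500 → 1/400 → 1/320 → 1/250 → 1/200 → 1/160.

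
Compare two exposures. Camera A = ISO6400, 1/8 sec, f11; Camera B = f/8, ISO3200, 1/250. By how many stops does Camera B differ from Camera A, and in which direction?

5 stops darker

Aperture: f/11 → f/8 — 1 stop larger aperture (brighter).
Shutter speed: 1/8 → 1/15 → 1/30 → 1/60 → 1/125 → 1/250 — 5 stops shorter (darker).
ISO: 6400 → 3200 — 1 stop dropped (darker).
Net: +1 −5 −1 = −5 stops.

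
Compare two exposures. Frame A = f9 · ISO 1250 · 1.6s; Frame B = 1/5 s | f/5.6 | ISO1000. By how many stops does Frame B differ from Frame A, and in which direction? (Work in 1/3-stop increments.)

Aperture: f/9 → f/8 → f/7.1 → f/6.3 → f/5.6 — 1 1/3 stops larger aperture (brighter).
Shutter speed: 1.6 → 1.3 → 1 → 0.8 → 0.6 → 0.5 → 0.4 → 0.3 → 1/4 → 1/5 — 3 stops shorter (darker).
ISO: 1250 → 1000 — 1/3 stop lower (darker).
Net: +1 1/3 −3 −1/3 = −2 stops.

2 stops darker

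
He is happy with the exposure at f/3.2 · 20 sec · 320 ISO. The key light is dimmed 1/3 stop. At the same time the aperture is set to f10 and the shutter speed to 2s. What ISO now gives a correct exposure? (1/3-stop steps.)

ISO 40000

Scene light: 1/3 stop darker.
Aperture: f/3.2 → f/3.5 → f/4 → f/4.5 → f/5 → f/5.6 → f/6.3 → f/7.1 → f/8 → f/9 → f/10 — 3 1/3 stops stopped down (darker).
Shutter speed: 20 → 15 → 13 → 10 → 8 → 6 → 5 → 4 → 3.2 → 2.5 → 2 — 3 1/3 stops shorter (darker).
Net so far: 7 stops darker. ISO: 320 → 400 → 500 → 640 → 800 → 1000 → 1250 → 1600 → 2000 → 2500 → 3200 → 4000 → 5000 → 6400 → 8000 → 10000 → 12800 → 16000 → 20000 → 25600 → 32000 → 40000.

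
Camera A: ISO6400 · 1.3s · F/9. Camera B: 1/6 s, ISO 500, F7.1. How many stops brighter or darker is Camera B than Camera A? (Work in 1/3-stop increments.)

Aperture: f/9 → f/8 → f/7.1 — 2/3 stop wider (brighter).
Shutter speed: 1.3 → 1 → 0.8 → 0.6 → 0.5 → 0.4 → 0.3 → 1/4 → 1/5 → 1/6 — 3 stops shorter (darker).
ISO: 6400 → 5000 → 4000 → 3200 → 2500 → 2000 → 1600 → 1250 → 1000 → 800 → 640 → 500 — 3 2/3 stops dropped (darker).
Net: +2/3 −3 −3 2/3 = −6 stops.

6 stops darker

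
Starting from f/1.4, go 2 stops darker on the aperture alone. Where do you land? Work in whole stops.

f/2.8

Aperture: f/1.4 → f/2 → f/2.8 — 2 stops stopped down (darker).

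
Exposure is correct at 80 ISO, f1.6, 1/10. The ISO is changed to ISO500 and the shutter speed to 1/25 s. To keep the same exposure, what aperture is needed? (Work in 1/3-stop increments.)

ISO: 80 → 100 → 125 → 160 → 200 → 250 → 320 → 400 → 500 — 2 2/3 stops raised (brighter).
Shutter speed: 1/10 → 1/13 → 1/15 → 1/20 → 1/25 — 1 1/3 stops shorter (darker).
Net change so far: 1 1/3 stops brighter. Offset with the aperture: f/1.6 → f/1.8 → f/2 → f/2.2 → f/2.5.

f/2.5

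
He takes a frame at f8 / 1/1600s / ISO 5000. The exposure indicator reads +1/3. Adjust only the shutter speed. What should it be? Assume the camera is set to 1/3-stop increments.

1/2000s

Overexposed by 1/3 stop → need 1/3 stop darker.
Shutter speed: 1/1600 → 1/2000.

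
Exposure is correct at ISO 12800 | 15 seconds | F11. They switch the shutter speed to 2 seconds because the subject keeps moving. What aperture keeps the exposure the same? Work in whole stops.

Shutter speed: 15 → 8 → 4 → 2 — 3 stops shorter (darker).
Need 3 stops brighter from the aperture: f/11 → f/8 → f/5.6 → f/4.

f/4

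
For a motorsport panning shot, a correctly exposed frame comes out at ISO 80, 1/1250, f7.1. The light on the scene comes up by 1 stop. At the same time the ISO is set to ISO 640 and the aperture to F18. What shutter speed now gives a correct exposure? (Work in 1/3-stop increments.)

Scene light: 1 stop brighter.
ISO: 80 → 100 → 125 → 160 → 200 → 250 → 320 → 400 → 500 → 640 — 3 stops raised (brighter).
Aperture: f/7.1 → f/8 → f/9 → f/10 → f/11 → f/13 → f/14 → f/16 → f/18 — 2 2/3 stops smaller aperture (darker).
Net so far: 1 1/3 stops brighter. Shutter speed: 1/1250 → 1/1600 → 1/2000 → 1/2500 → 1/3200.

1/3200s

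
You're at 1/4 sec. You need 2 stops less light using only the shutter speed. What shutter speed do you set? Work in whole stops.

Shutter speed: 1/4 → 1/8 → 1/15 — 2 stops shorter (darker).

1/15s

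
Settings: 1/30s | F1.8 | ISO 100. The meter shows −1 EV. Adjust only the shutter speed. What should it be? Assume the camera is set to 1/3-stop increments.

Underexposed by 1 stop → need 1 stop brighter.
Shutter speed: 1/30 → 1/25 → 1/20 → 1/15.

1/15s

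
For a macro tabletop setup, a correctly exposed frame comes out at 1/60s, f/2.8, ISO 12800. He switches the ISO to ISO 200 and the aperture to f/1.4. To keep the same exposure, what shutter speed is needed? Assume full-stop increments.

1/4s

ISO: 12800 → 6400 → 3200 → 1600 → 800 → 400 → 200 — 6 stops lower (darker).
Aperture: f/2.8 → f/2 → f/1.4 — 2 stops opened up (brighter).
Net change so far: 4 stops darker. Offset with the shutter speed: 1/60 → 1/30 → 1/15 → 1/8 → 1/4.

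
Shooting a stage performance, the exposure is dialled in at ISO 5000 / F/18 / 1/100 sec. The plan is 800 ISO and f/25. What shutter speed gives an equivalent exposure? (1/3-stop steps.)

1/8s

ISO: 5000 → 4000 → 3200 → 2500 → 2000 → 1600 → 1250 → 1000 → 800 — 2 2/3 stops dropped (darker).
Aperture: f/18 → f/20 → f/22 → f/25 — 1 stop narrower (darker).
Net change so far: 3 2/3 stops darker. Offset with the shutter speed: 1/100 → 1/80 → 1/60 → 1/50 → 1/40 → 1/30 → 1/25 → 1/20 → 1/15 → 1/13 → 1/10 → 1/8.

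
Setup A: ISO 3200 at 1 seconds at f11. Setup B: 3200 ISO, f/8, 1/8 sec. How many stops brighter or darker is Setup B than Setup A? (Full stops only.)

2 stops darker

Aperture: f/11 → f/8 — 1 stop wider (brighter).
Shutter speed: 1 → 1/2 → 1/4 → 1/8 — 3 stops shorter (darker).
ISO: unchanged.
Net: +1 −3 = −2 stops.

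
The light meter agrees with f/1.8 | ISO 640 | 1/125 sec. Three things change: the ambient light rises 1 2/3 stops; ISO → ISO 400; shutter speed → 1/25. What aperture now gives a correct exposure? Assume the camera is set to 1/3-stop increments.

Scene light: 1 2/3 stops brighter.
ISO: 640 → 500 → 400 — 2/3 stop lower (darker).
Shutter speed: 1/125 → 1/100 → 1/80 → 1/60 → 1/50 → 1/40 → 1/30 → 1/25 — 2 1/3 stops slower (brighter).
Net so far: 3 1/3 stops brighter. Aperture: f/1.8 → f/2 → f/2.2 → f/2.5 → f/2.8 → f/3.2 → f/3.5 → f/4 → f/4.5 → f/5 → f/5.6.

f/5.6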